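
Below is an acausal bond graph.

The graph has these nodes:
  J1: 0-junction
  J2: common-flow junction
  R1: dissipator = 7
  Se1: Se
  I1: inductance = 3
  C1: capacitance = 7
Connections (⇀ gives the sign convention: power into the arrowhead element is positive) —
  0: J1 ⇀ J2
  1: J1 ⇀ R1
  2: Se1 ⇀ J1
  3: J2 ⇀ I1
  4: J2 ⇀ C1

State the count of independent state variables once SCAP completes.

2  (C1, I1 all integral)

b2 →J1  (Se1: effort source, stroke at far end)
b0 →J2  (0-jn J1 has e-setter on 2)
b1 →R1  (common-e at J1 fixed by 2)
b3 →I1  (I1 outputs flow p/I1)
b4 →J2  (J2: bond 3 brought flow, rest push out)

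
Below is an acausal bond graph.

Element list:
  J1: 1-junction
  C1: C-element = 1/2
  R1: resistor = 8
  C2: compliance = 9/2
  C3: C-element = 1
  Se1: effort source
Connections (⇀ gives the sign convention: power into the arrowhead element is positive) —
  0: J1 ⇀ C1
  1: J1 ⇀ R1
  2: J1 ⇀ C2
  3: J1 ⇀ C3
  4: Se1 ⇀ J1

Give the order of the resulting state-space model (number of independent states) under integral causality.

β4 stroke at J1  (source Se1 imposes e)
β0 stroke at J1  (prefer integral on C1)
β2 stroke at J1  (C2 outputs effort q/C2)
β3 stroke at J1  (C3 outputs effort q/C3)
β1 stroke at R1  (J1: last free bond brings flow in)

3  (C1, C2, C3 all integral)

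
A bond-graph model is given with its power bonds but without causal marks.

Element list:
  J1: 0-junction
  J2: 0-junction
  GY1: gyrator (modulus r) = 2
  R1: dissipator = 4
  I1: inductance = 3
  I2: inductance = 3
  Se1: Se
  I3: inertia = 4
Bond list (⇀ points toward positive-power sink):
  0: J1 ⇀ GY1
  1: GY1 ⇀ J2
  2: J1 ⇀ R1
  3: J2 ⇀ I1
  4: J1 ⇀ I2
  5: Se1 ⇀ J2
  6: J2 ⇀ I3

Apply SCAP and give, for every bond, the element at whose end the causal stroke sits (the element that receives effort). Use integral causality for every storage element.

b5 stroke at J2  (Se1 (Se) sets effort on bond)
b1 stroke at GY1  (common-e at J2 fixed by 5)
b3 stroke at I1  (common-e at J2 fixed by 5)
b6 stroke at I3  (0-jn J2 has e-setter on 5)
b0 stroke at GY1  (through GY1, causality inverts; strokes same side of GY1)
b4 stroke at I2  (I2 outputs flow p/I2)
b2 stroke at J1  (closing 0-jn rule on J1)

bond 0 |GY1
bond 1 |GY1
bond 2 |J1
bond 3 |I1
bond 4 |I2
bond 5 |J2
bond 6 |I3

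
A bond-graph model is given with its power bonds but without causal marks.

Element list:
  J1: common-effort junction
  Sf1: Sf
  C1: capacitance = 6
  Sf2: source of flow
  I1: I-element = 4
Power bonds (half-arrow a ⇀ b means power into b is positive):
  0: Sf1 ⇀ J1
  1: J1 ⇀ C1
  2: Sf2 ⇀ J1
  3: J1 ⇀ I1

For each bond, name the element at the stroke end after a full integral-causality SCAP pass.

bond 0 stroke→Sf1
bond 1 stroke→J1
bond 2 stroke→Sf2
bond 3 stroke→I1

b0 stroke at Sf1  (source Sf1 imposes f)
b2 stroke at Sf2  (Sf2 fixes flow; stroke at Sf2)
b1 stroke at J1  (C1: C, integral causality)
b3 stroke at I1  (J1: bond 1 brought effort, rest push out)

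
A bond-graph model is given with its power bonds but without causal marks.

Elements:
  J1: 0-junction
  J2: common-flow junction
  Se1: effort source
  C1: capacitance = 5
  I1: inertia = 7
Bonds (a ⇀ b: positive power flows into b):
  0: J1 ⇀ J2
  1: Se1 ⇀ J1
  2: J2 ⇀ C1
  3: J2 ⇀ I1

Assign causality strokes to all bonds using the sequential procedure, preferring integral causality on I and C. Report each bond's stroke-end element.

#0 |J2
#1 |J1
#2 |J2
#3 |I1

β1 stroke→J1  (Se1 fixes effort; stroke away)
β0 stroke→J2  (J1: bond 1 brought effort, rest push out)
β2 stroke→J2  (prefer integral on C1)
β3 stroke→I1  (J2: last free bond brings flow in)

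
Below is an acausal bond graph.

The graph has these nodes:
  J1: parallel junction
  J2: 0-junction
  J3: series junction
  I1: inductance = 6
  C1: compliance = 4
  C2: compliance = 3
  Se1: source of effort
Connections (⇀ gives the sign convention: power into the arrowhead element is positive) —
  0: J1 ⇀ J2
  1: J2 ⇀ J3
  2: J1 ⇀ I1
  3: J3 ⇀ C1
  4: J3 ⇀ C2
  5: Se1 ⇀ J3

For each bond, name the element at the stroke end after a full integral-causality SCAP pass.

#0 |J1
#1 |J2
#2 |I1
#3 |J3
#4 |J3
#5 |J3

β5 stroke at J3  (Se1: effort source, stroke at far end)
β2 stroke at I1  (I1 outputs flow p/I1)
β0 stroke at J1  (only one effort-in slot at J1)
β1 stroke at J2  (only one effort-in slot at J2)
β3 stroke at J3  (common-f at J3 fixed by 1)
β4 stroke at J3  (1-jn J3 has f-setter on 1)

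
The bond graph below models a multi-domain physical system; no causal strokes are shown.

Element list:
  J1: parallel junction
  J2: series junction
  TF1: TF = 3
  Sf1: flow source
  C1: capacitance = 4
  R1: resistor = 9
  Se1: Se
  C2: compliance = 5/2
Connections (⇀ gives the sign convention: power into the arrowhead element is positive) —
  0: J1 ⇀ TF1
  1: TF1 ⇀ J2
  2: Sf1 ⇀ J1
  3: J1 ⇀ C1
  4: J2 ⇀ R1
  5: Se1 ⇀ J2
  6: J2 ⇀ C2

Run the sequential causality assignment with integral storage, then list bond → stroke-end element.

β0 stroke→TF1
β1 stroke→J2
β2 stroke→Sf1
β3 stroke→J1
β4 stroke→R1
β5 stroke→J2
β6 stroke→J2

#2 stroke at Sf1  (Sf1: flow source, stroke at near end)
#5 stroke at J2  (Se1 fixes effort; stroke away)
#3 stroke at J1  (C1: C, integral causality)
#0 stroke at TF1  (J1: bond 3 brought effort, rest push out)
#1 stroke at J2  (TF1 one-in-one-out from 0)
#6 stroke at J2  (C2: C, integral causality)
#4 stroke at R1  (only one flow-in slot at J2)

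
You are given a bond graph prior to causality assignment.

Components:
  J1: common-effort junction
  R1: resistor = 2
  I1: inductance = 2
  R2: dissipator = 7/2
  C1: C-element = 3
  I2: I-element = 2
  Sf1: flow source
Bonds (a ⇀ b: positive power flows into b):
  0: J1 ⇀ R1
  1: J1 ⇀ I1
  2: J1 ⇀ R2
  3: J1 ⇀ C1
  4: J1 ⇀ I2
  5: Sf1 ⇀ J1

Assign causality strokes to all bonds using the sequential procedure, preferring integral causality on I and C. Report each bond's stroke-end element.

#0 |R1
#1 |I1
#2 |R2
#3 |J1
#4 |I2
#5 |Sf1

bond 5 →Sf1  (Sf1 fixes flow; stroke at Sf1)
bond 1 →I1  (I1 integral (f out))
bond 3 →J1  (C1 integral (e out))
bond 0 →R1  (0-jn J1 has e-setter on 3)
bond 2 →R2  (J1: bond 3 brought effort, rest push out)
bond 4 →I2  (common-e at J1 fixed by 3)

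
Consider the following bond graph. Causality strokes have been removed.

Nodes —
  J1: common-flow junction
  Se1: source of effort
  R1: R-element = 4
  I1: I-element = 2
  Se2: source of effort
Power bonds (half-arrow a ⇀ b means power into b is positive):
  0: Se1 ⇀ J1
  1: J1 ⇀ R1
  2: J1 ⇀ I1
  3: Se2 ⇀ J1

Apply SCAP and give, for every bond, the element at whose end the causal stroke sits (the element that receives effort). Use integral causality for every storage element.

bond 0 |J1  (source Se1 imposes e)
bond 3 |J1  (Se2 (Se) sets effort on bond)
bond 2 |I1  (prefer integral on I1)
bond 1 |J1  (1-jn J1 has f-setter on 2)

bond 0 stroke→J1
bond 1 stroke→J1
bond 2 stroke→I1
bond 3 stroke→J1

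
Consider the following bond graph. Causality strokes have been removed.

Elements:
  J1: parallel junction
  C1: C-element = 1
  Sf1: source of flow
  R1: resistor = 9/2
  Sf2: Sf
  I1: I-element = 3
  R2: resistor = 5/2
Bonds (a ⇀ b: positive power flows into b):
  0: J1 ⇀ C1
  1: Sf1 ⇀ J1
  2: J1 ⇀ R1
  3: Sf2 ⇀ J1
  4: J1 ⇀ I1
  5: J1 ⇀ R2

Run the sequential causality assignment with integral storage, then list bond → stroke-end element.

β1 |Sf1  (source Sf1 imposes f)
β3 |Sf2  (Sf2 fixes flow; stroke at Sf2)
β0 |J1  (C1 integral (e out))
β2 |R1  (0-jn J1 has e-setter on 0)
β4 |I1  (common-e at J1 fixed by 0)
β5 |R2  (J1 effort already set via bond 0)

bond 0 stroke→J1
bond 1 stroke→Sf1
bond 2 stroke→R1
bond 3 stroke→Sf2
bond 4 stroke→I1
bond 5 stroke→R2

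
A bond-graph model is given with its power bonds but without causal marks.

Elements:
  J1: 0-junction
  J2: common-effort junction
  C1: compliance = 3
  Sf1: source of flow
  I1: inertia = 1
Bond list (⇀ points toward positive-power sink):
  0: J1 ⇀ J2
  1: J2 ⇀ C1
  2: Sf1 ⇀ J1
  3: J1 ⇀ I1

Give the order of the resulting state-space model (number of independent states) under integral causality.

b2 →Sf1  (Sf1 fixes flow; stroke at Sf1)
b1 →J2  (C1 outputs effort q/C1)
b0 →J1  (J2: bond 1 brought effort, rest push out)
b3 →I1  (J1: bond 0 brought effort, rest push out)

2  (C1, I1 all integral)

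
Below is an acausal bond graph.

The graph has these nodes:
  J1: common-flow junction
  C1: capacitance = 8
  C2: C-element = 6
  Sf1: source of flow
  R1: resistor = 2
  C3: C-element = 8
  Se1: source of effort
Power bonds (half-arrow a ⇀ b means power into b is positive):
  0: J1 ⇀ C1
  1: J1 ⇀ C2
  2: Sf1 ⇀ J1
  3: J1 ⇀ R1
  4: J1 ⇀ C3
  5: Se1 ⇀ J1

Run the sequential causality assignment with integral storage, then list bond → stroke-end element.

b0 →J1
b1 →J1
b2 →Sf1
b3 →J1
b4 →J1
b5 →J1

b2 stroke→Sf1  (source Sf1 imposes f)
b5 stroke→J1  (source Se1 imposes e)
b0 stroke→J1  (J1 flow already set via bond 2)
b1 stroke→J1  (J1 flow already set via bond 2)
b3 stroke→J1  (common-f at J1 fixed by 2)
b4 stroke→J1  (common-f at J1 fixed by 2)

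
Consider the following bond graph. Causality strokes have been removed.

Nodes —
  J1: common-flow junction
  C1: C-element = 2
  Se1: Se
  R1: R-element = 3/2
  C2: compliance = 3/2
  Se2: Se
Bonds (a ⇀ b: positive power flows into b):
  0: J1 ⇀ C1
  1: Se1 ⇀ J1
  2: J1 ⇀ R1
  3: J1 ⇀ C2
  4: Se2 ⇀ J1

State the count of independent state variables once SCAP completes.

2  (C1, C2 all integral)

bond 1 stroke at J1  (Se1 fixes effort; stroke away)
bond 4 stroke at J1  (source Se2 imposes e)
bond 0 stroke at J1  (C1: C, integral causality)
bond 3 stroke at J1  (prefer integral on C2)
bond 2 stroke at R1  (J1 needs exactly one f-in)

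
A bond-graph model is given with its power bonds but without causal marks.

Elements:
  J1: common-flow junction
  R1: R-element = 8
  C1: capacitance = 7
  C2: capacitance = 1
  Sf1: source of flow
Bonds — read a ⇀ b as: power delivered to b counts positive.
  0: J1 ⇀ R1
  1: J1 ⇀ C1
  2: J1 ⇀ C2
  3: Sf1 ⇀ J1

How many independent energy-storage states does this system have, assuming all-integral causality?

2  (C1, C2 all integral)

#3 →Sf1  (Sf1: flow source, stroke at near end)
#0 →J1  (common-f at J1 fixed by 3)
#1 →J1  (1-jn J1 has f-setter on 3)
#2 →J1  (common-f at J1 fixed by 3)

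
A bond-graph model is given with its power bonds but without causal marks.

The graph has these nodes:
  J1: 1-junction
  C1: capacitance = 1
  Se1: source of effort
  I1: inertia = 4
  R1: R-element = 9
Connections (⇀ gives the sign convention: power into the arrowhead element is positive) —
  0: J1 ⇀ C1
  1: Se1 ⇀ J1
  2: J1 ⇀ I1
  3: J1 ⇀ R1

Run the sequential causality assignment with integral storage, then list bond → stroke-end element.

#0 →J1
#1 →J1
#2 →I1
#3 →J1

#1 →J1  (source Se1 imposes e)
#0 →J1  (C1 integral (e out))
#2 →I1  (I1: I, integral causality)
#3 →J1  (J1: bond 2 brought flow, rest push out)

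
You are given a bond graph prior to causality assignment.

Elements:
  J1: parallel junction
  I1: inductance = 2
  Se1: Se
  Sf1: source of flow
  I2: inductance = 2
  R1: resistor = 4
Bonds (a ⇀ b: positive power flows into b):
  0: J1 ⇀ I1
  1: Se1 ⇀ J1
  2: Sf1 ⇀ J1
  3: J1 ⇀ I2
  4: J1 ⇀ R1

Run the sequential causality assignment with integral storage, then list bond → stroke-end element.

b0 |I1
b1 |J1
b2 |Sf1
b3 |I2
b4 |R1

β1 →J1  (Se1 (Se) sets effort on bond)
β2 →Sf1  (Sf1 (Sf) sets flow on bond)
β0 →I1  (common-e at J1 fixed by 1)
β3 →I2  (J1 effort already set via bond 1)
β4 →R1  (J1 effort already set via bond 1)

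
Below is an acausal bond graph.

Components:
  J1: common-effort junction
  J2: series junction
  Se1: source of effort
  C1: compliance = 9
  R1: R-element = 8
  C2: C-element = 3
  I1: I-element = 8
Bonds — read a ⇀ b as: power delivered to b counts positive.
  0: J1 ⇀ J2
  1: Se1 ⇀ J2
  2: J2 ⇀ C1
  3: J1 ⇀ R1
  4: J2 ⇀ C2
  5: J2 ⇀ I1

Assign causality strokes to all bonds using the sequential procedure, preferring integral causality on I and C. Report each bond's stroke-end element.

bond 0 →J2
bond 1 →J2
bond 2 →J2
bond 3 →J1
bond 4 →J2
bond 5 →I1

#1 stroke→J2  (Se1 (Se) sets effort on bond)
#2 stroke→J2  (C1 outputs effort q/C1)
#4 stroke→J2  (prefer integral on C2)
#5 stroke→I1  (prefer integral on I1)
#0 stroke→J2  (J2 flow already set via bond 5)
#3 stroke→J1  (closing 0-jn rule on J1)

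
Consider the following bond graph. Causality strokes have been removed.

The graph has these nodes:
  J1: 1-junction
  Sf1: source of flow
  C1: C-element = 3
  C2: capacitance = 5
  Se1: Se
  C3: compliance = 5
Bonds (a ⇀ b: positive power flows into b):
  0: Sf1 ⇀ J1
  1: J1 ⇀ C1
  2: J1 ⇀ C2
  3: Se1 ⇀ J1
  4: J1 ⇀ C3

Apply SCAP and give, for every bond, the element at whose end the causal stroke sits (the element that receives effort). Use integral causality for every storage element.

bond 0 stroke at Sf1  (source Sf1 imposes f)
bond 3 stroke at J1  (source Se1 imposes e)
bond 1 stroke at J1  (J1 flow already set via bond 0)
bond 2 stroke at J1  (common-f at J1 fixed by 0)
bond 4 stroke at J1  (common-f at J1 fixed by 0)

b0 |Sf1
b1 |J1
b2 |J1
b3 |J1
b4 |J1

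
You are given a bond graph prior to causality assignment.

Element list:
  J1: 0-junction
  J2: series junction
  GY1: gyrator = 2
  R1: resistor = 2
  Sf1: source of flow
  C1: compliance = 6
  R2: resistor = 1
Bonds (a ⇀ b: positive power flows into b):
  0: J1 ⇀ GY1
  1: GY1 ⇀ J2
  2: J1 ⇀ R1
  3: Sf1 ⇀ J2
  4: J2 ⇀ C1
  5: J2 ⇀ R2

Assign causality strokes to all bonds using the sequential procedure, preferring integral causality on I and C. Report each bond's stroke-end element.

bond 3 →Sf1  (source Sf1 imposes f)
bond 1 →J2  (J2: bond 3 brought flow, rest push out)
bond 4 →J2  (J2: bond 3 brought flow, rest push out)
bond 5 →J2  (common-f at J2 fixed by 3)
bond 0 →J1  (through GY1, causality inverts; strokes same side of GY1)
bond 2 →R1  (J1 effort already set via bond 0)

β0 stroke→J1
β1 stroke→J2
β2 stroke→R1
β3 stroke→Sf1
β4 stroke→J2
β5 stroke→J2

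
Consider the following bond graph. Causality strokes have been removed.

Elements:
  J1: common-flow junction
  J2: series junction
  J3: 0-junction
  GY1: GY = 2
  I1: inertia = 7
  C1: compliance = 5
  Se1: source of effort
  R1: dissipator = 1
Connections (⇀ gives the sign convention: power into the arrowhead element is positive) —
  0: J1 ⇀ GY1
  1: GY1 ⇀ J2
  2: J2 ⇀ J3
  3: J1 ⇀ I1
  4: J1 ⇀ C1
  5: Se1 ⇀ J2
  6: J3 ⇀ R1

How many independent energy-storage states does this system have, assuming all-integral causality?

bond 5 →J2  (Se1 fixes effort; stroke away)
bond 3 →I1  (I1 outputs flow p/I1)
bond 0 →J1  (J1 flow already set via bond 3)
bond 4 →J1  (J1 flow already set via bond 3)
bond 1 →J2  (GY1 both-in/both-out from 0)
bond 2 →J3  (J2 needs exactly one f-in)
bond 6 →R1  (J3: bond 2 brought effort, rest push out)

2  (C1, I1 all integral)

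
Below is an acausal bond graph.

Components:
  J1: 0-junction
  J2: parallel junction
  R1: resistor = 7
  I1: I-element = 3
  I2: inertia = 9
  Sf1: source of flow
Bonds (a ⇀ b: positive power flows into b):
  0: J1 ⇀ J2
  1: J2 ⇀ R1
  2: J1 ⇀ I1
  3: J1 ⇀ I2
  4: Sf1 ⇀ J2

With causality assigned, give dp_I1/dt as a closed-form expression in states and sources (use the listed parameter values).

dp_I1/dt = 7*F_Sf1 - 7*p_I1/3 - 7*p_I2/9

#4 |Sf1  (Sf1 fixes flow; stroke at Sf1)
#2 |I1  (prefer integral on I1)
#3 |I2  (I2 outputs flow p/I2)
#0 |J1  (J1 needs exactly one e-in)
#1 |J2  (closing 0-jn rule on J2)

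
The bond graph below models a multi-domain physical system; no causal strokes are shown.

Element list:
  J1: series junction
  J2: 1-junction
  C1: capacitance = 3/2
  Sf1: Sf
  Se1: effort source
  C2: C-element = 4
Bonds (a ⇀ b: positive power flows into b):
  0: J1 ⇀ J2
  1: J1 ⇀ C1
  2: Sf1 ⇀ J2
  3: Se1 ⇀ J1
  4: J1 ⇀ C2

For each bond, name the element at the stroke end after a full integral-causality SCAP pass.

b0 |J2
b1 |J1
b2 |Sf1
b3 |J1
b4 |J1

bond 2 →Sf1  (Sf1 (Sf) sets flow on bond)
bond 3 →J1  (source Se1 imposes e)
bond 0 →J2  (J2 flow already set via bond 2)
bond 1 →J1  (J1 flow already set via bond 0)
bond 4 →J1  (J1 flow already set via bond 0)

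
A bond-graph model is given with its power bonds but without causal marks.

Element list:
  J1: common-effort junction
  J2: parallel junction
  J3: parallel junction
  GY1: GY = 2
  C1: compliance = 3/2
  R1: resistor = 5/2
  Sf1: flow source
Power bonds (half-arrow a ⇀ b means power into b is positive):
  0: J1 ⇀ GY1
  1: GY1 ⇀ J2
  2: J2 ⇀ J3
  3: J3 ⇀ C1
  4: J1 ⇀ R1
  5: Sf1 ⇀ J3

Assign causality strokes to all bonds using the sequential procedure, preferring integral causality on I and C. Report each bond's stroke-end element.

#5 →Sf1  (Sf1 (Sf) sets flow on bond)
#3 →J3  (C1: C, integral causality)
#2 →J2  (J3 effort already set via bond 3)
#1 →GY1  (J2 effort already set via bond 2)
#0 →GY1  (GY GY1: same side as bond 1)
#4 →J1  (only one effort-in slot at J1)

#0 stroke at GY1
#1 stroke at GY1
#2 stroke at J2
#3 stroke at J3
#4 stroke at J1
#5 stroke at Sf1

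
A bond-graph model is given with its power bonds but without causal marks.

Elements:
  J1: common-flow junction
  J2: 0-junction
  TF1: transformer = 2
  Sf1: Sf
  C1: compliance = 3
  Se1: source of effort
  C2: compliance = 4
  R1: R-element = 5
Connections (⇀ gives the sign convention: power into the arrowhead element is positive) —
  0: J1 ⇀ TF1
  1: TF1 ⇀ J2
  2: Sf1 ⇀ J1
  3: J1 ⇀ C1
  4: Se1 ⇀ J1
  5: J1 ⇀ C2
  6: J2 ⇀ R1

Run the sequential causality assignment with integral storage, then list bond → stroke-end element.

b0 →J1
b1 →TF1
b2 →Sf1
b3 →J1
b4 →J1
b5 →J1
b6 →J2

#2 stroke at Sf1  (source Sf1 imposes f)
#4 stroke at J1  (Se1: effort source, stroke at far end)
#0 stroke at J1  (1-jn J1 has f-setter on 2)
#3 stroke at J1  (J1: bond 2 brought flow, rest push out)
#5 stroke at J1  (common-f at J1 fixed by 2)
#1 stroke at TF1  (through TF1, causality passes straight; one stroke at TF1)
#6 stroke at J2  (J2: last free bond brings effort in)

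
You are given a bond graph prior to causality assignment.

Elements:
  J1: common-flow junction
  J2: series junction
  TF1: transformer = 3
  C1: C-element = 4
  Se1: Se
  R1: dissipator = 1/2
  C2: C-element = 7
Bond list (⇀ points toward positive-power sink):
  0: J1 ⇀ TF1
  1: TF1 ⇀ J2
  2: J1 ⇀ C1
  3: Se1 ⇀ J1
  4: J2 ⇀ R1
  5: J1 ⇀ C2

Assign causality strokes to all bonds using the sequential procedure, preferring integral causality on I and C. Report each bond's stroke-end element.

#3 →J1  (source Se1 imposes e)
#2 →J1  (C1: C, integral causality)
#5 →J1  (prefer integral on C2)
#0 →TF1  (only one flow-in slot at J1)
#1 →J2  (TF1: transformer flips bond 0)
#4 →R1  (J2: last free bond brings flow in)

bond 0 stroke at TF1
bond 1 stroke at J2
bond 2 stroke at J1
bond 3 stroke at J1
bond 4 stroke at R1
bond 5 stroke at J1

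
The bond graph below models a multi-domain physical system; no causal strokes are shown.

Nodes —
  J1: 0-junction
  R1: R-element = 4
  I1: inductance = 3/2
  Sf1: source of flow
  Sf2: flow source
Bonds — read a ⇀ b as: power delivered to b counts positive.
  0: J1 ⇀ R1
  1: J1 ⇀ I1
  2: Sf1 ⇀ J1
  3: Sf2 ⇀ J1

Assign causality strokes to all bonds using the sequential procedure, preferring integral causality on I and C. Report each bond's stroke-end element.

β2 stroke→Sf1  (Sf1: flow source, stroke at near end)
β3 stroke→Sf2  (Sf2 (Sf) sets flow on bond)
β1 stroke→I1  (I1 integral (f out))
β0 stroke→J1  (J1: last free bond brings effort in)

b0 stroke→J1
b1 stroke→I1
b2 stroke→Sf1
b3 stroke→Sf2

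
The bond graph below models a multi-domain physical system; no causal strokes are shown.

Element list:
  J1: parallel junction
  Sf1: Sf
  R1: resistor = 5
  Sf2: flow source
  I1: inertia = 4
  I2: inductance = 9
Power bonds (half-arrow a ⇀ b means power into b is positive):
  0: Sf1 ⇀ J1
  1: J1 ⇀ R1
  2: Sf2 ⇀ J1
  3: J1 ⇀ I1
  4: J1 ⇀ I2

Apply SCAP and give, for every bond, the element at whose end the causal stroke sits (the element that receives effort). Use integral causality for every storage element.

bond 0 stroke at Sf1
bond 1 stroke at J1
bond 2 stroke at Sf2
bond 3 stroke at I1
bond 4 stroke at I2

bond 0 |Sf1  (Sf1 fixes flow; stroke at Sf1)
bond 2 |Sf2  (Sf2 fixes flow; stroke at Sf2)
bond 3 |I1  (prefer integral on I1)
bond 4 |I2  (I2 integral (f out))
bond 1 |J1  (only one effort-in slot at J1)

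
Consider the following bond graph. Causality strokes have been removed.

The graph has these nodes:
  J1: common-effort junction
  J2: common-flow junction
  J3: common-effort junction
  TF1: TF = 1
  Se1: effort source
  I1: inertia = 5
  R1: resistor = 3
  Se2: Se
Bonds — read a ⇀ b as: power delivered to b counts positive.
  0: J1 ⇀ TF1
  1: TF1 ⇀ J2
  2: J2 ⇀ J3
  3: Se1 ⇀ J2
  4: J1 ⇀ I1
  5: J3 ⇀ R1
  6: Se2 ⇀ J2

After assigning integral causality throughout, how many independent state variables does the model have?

β3 →J2  (Se1: effort source, stroke at far end)
β6 →J2  (Se2: effort source, stroke at far end)
β4 →I1  (I1 integral (f out))
β0 →J1  (only one effort-in slot at J1)
β1 →TF1  (TF1: transformer flips bond 0)
β2 →J2  (J2: bond 1 brought flow, rest push out)
β5 →J3  (closing 0-jn rule on J3)

1  (I1 all integral)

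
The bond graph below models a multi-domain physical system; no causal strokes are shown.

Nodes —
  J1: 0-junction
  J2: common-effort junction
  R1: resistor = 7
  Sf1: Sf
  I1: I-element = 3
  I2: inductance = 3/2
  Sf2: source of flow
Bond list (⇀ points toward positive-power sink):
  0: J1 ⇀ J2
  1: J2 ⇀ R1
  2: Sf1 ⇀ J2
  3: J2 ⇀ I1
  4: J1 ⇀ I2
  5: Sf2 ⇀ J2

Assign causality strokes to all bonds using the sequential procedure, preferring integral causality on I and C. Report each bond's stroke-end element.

#0 stroke→J1
#1 stroke→J2
#2 stroke→Sf1
#3 stroke→I1
#4 stroke→I2
#5 stroke→Sf2

b2 stroke→Sf1  (Sf1 (Sf) sets flow on bond)
b5 stroke→Sf2  (Sf2 fixes flow; stroke at Sf2)
b3 stroke→I1  (I1 outputs flow p/I1)
b4 stroke→I2  (I2 outputs flow p/I2)
b0 stroke→J1  (only one effort-in slot at J1)
b1 stroke→J2  (closing 0-jn rule on J2)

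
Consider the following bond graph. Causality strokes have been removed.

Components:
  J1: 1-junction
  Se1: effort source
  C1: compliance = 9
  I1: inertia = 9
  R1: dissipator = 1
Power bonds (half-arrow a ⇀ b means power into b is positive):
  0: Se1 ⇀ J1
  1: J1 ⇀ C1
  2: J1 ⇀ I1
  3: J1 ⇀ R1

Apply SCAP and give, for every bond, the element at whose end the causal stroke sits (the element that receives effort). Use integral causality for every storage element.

β0 →J1  (Se1 (Se) sets effort on bond)
β1 →J1  (prefer integral on C1)
β2 →I1  (I1 integral (f out))
β3 →J1  (J1: bond 2 brought flow, rest push out)

bond 0 stroke→J1
bond 1 stroke→J1
bond 2 stroke→I1
bond 3 stroke→J1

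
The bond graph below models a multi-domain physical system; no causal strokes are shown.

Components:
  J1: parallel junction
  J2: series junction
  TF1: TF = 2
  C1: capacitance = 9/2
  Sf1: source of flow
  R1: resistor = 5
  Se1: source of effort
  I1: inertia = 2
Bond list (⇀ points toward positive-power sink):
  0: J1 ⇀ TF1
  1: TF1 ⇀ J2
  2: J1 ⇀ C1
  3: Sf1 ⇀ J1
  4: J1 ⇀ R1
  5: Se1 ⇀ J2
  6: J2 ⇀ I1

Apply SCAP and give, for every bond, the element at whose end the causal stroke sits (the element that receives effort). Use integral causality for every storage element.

b3 →Sf1  (Sf1 (Sf) sets flow on bond)
b5 →J2  (source Se1 imposes e)
b2 →J1  (prefer integral on C1)
b0 →TF1  (J1: bond 2 brought effort, rest push out)
b4 →R1  (J1: bond 2 brought effort, rest push out)
b1 →J2  (TF1 one-in-one-out from 0)
b6 →I1  (J2 needs exactly one f-in)

bond 0 stroke at TF1
bond 1 stroke at J2
bond 2 stroke at J1
bond 3 stroke at Sf1
bond 4 stroke at R1
bond 5 stroke at J2
bond 6 stroke at I1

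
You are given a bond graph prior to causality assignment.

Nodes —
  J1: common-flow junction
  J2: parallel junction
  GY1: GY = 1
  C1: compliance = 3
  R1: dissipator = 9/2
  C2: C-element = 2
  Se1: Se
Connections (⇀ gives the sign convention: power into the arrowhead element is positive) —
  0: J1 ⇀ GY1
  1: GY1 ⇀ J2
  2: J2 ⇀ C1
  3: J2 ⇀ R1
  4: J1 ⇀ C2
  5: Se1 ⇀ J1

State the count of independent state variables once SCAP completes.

b5 →J1  (Se1 (Se) sets effort on bond)
b2 →J2  (C1 outputs effort q/C1)
b1 →GY1  (common-e at J2 fixed by 2)
b3 →R1  (J2: bond 2 brought effort, rest push out)
b0 →GY1  (through GY1, causality inverts; strokes same side of GY1)
b4 →J1  (common-f at J1 fixed by 0)

2  (C1, C2 all integral)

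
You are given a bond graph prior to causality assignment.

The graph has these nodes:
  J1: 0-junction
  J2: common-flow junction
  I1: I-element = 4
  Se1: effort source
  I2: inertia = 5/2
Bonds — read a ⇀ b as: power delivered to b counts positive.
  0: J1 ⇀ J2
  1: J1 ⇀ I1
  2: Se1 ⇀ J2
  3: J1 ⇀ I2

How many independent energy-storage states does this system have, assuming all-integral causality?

2  (I1, I2 all integral)

b2 →J2  (Se1: effort source, stroke at far end)
b0 →J1  (J2 needs exactly one f-in)
b1 →I1  (0-jn J1 has e-setter on 0)
b3 →I2  (0-jn J1 has e-setter on 0)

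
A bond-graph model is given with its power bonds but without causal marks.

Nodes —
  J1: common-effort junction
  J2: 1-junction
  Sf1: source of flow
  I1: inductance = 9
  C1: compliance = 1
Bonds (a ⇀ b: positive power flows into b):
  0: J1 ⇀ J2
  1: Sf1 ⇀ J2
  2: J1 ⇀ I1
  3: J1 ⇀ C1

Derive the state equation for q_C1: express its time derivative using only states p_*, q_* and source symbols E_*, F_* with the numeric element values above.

dq_C1/dt = -F_Sf1 - p_I1/9

b1 →Sf1  (Sf1 fixes flow; stroke at Sf1)
b0 →J2  (J2 flow already set via bond 1)
b2 →I1  (I1: I, integral causality)
b3 →J1  (J1 needs exactly one e-in)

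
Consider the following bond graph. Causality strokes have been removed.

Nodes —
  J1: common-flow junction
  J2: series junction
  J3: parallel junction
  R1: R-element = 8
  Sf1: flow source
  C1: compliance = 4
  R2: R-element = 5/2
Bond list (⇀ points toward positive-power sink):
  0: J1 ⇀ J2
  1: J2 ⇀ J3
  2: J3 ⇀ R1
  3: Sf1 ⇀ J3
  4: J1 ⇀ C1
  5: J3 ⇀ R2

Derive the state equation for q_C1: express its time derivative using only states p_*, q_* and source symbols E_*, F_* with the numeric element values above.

b3 |Sf1  (source Sf1 imposes f)
b4 |J1  (C1 integral (e out))
b0 |J2  (closing 1-jn rule on J1)
b1 |J3  (closing 1-jn rule on J2)
b2 |R1  (J3: bond 1 brought effort, rest push out)
b5 |R2  (J3: bond 1 brought effort, rest push out)

dq_C1/dt = -F_Sf1 - 21*q_C1/160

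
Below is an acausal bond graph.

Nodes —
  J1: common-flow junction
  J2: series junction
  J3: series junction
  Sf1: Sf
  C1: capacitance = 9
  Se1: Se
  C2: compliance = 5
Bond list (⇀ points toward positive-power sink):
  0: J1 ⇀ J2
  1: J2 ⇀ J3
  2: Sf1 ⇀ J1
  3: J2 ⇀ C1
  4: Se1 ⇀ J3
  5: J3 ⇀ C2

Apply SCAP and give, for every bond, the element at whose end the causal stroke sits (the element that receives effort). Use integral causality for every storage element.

b2 →Sf1  (Sf1 (Sf) sets flow on bond)
b4 →J3  (source Se1 imposes e)
b0 →J1  (common-f at J1 fixed by 2)
b1 →J2  (J2: bond 0 brought flow, rest push out)
b3 →J2  (J2 flow already set via bond 0)
b5 →J3  (1-jn J3 has f-setter on 1)

#0 |J1
#1 |J2
#2 |Sf1
#3 |J2
#4 |J3
#5 |J3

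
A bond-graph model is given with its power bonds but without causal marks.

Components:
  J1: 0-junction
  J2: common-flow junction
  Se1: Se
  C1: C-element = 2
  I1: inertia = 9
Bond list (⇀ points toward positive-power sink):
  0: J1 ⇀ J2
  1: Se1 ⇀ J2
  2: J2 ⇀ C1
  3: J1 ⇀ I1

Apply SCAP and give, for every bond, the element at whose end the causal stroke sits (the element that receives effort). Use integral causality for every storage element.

β0 stroke at J1
β1 stroke at J2
β2 stroke at J2
β3 stroke at I1

b1 stroke→J2  (source Se1 imposes e)
b2 stroke→J2  (C1 outputs effort q/C1)
b0 stroke→J1  (J2: last free bond brings flow in)
b3 stroke→I1  (J1 effort already set via bond 0)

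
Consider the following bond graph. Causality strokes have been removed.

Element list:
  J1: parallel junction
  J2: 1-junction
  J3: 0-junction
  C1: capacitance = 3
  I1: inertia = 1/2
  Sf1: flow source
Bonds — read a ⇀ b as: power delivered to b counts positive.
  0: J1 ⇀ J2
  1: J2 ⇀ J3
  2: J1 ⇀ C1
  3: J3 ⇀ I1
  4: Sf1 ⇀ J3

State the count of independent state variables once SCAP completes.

2  (C1, I1 all integral)

β4 |Sf1  (source Sf1 imposes f)
β2 |J1  (prefer integral on C1)
β0 |J2  (J1: bond 2 brought effort, rest push out)
β1 |J3  (only one flow-in slot at J2)
β3 |I1  (J3: bond 1 brought effort, rest push out)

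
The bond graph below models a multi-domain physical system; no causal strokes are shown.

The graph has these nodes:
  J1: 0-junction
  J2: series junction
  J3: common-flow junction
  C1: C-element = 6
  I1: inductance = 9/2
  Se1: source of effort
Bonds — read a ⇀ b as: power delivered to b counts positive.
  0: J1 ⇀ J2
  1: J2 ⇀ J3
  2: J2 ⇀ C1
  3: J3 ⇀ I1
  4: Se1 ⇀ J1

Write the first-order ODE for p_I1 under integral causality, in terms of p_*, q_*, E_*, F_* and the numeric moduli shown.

β4 →J1  (Se1 fixes effort; stroke away)
β0 →J2  (common-e at J1 fixed by 4)
β2 →J2  (C1 integral (e out))
β1 →J3  (J2 needs exactly one f-in)
β3 →I1  (closing 1-jn rule on J3)

dp_I1/dt = E_Se1 - q_C1/6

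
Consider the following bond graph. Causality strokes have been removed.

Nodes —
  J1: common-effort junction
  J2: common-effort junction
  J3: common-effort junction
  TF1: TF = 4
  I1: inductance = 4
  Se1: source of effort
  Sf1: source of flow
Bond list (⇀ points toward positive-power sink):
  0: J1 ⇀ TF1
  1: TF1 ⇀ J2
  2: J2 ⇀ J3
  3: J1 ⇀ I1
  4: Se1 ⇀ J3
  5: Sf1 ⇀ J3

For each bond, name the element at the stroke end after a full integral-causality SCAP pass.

β0 |J1
β1 |TF1
β2 |J2
β3 |I1
β4 |J3
β5 |Sf1

b4 stroke at J3  (Se1 fixes effort; stroke away)
b5 stroke at Sf1  (Sf1 (Sf) sets flow on bond)
b2 stroke at J2  (J3 effort already set via bond 4)
b1 stroke at TF1  (J2: bond 2 brought effort, rest push out)
b0 stroke at J1  (TF TF1: opposite of bond 1)
b3 stroke at I1  (J1: bond 0 brought effort, rest push out)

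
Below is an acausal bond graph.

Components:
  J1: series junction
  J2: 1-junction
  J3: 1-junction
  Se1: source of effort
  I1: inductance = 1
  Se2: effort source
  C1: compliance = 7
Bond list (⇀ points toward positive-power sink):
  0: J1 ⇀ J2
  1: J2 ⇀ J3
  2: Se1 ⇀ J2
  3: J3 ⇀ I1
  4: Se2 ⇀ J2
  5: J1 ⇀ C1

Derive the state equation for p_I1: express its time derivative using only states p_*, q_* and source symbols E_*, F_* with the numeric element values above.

b2 stroke at J2  (source Se1 imposes e)
b4 stroke at J2  (Se2: effort source, stroke at far end)
b3 stroke at I1  (I1: I, integral causality)
b1 stroke at J3  (common-f at J3 fixed by 3)
b0 stroke at J2  (J2: bond 1 brought flow, rest push out)
b5 stroke at J1  (J1: bond 0 brought flow, rest push out)

dp_I1/dt = E_Se1 + E_Se2 - q_C1/7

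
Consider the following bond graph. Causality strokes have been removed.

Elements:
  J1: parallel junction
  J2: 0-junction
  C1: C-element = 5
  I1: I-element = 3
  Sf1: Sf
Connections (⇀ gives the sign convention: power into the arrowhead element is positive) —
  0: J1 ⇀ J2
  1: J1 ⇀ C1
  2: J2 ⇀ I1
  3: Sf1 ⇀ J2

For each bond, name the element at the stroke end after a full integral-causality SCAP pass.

β0 →J2
β1 →J1
β2 →I1
β3 →Sf1

#3 →Sf1  (Sf1 fixes flow; stroke at Sf1)
#1 →J1  (C1 outputs effort q/C1)
#0 →J2  (J1: bond 1 brought effort, rest push out)
#2 →I1  (J2 effort already set via bond 0)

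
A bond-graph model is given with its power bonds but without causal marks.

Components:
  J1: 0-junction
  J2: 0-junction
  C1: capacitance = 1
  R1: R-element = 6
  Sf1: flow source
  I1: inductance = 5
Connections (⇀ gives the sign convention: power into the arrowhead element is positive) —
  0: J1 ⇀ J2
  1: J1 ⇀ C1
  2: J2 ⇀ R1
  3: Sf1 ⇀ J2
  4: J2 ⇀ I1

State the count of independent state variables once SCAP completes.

b3 |Sf1  (Sf1: flow source, stroke at near end)
b1 |J1  (C1 integral (e out))
b0 |J2  (J1: bond 1 brought effort, rest push out)
b2 |R1  (J2: bond 0 brought effort, rest push out)
b4 |I1  (common-e at J2 fixed by 0)

2  (C1, I1 all integral)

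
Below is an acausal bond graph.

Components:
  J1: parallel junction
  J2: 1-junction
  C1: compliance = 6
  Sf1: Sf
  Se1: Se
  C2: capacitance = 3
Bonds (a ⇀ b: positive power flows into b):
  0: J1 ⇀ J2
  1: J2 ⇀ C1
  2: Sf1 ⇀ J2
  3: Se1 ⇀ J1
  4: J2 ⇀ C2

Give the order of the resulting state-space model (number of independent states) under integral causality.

2  (C1, C2 all integral)

β2 stroke→Sf1  (Sf1: flow source, stroke at near end)
β3 stroke→J1  (Se1 (Se) sets effort on bond)
β0 stroke→J2  (0-jn J1 has e-setter on 3)
β1 stroke→J2  (J2 flow already set via bond 2)
β4 stroke→J2  (J2 flow already set via bond 2)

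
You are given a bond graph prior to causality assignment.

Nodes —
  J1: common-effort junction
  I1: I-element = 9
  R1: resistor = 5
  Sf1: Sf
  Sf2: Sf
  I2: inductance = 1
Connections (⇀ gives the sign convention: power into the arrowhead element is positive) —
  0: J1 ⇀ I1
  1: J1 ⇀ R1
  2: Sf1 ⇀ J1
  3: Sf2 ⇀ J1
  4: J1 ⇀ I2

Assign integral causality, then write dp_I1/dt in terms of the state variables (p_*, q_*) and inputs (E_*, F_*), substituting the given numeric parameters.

b2 stroke→Sf1  (Sf1 (Sf) sets flow on bond)
b3 stroke→Sf2  (Sf2 fixes flow; stroke at Sf2)
b0 stroke→I1  (I1: I, integral causality)
b4 stroke→I2  (I2 integral (f out))
b1 stroke→J1  (only one effort-in slot at J1)

dp_I1/dt = 5*F_Sf1 + 5*F_Sf2 - 5*p_I1/9 - 5*p_I2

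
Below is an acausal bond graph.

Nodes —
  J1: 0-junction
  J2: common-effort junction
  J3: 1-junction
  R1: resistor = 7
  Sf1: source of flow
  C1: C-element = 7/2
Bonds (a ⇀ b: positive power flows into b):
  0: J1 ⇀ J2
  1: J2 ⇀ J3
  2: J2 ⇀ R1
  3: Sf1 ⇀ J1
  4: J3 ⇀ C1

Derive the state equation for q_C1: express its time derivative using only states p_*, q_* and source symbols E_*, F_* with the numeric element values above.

dq_C1/dt = F_Sf1 - 2*q_C1/49

#3 |Sf1  (source Sf1 imposes f)
#0 |J1  (only one effort-in slot at J1)
#4 |J3  (C1: C, integral causality)
#1 |J2  (only one flow-in slot at J3)
#2 |R1  (J2 effort already set via bond 1)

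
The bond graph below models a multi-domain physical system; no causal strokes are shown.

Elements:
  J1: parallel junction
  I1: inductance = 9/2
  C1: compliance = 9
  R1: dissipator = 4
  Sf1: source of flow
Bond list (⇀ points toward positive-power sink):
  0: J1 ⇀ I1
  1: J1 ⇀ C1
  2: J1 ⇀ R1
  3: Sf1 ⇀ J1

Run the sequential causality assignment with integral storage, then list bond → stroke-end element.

#3 stroke at Sf1  (source Sf1 imposes f)
#0 stroke at I1  (I1 integral (f out))
#1 stroke at J1  (C1 integral (e out))
#2 stroke at R1  (J1: bond 1 brought effort, rest push out)

bond 0 stroke at I1
bond 1 stroke at J1
bond 2 stroke at R1
bond 3 stroke at Sf1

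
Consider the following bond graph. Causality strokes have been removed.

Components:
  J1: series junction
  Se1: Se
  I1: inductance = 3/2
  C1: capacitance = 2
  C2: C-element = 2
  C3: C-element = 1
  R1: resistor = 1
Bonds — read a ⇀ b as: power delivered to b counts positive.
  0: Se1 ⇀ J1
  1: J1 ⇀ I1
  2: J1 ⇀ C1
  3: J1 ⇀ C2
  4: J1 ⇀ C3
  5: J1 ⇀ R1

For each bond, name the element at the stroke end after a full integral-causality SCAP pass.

b0 →J1  (source Se1 imposes e)
b1 →I1  (I1: I, integral causality)
b2 →J1  (1-jn J1 has f-setter on 1)
b3 →J1  (J1: bond 1 brought flow, rest push out)
b4 →J1  (J1: bond 1 brought flow, rest push out)
b5 →J1  (common-f at J1 fixed by 1)

β0 |J1
β1 |I1
β2 |J1
β3 |J1
β4 |J1
β5 |J1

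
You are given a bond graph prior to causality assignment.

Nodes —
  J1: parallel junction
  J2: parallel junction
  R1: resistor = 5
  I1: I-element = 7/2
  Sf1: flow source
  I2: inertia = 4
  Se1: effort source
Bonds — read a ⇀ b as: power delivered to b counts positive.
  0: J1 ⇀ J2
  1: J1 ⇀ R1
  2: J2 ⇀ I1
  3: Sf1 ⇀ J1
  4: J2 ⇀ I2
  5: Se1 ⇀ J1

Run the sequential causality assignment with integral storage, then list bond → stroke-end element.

b3 |Sf1  (Sf1 (Sf) sets flow on bond)
b5 |J1  (Se1 fixes effort; stroke away)
b0 |J2  (J1 effort already set via bond 5)
b1 |R1  (J1 effort already set via bond 5)
b2 |I1  (common-e at J2 fixed by 0)
b4 |I2  (J2: bond 0 brought effort, rest push out)

bond 0 |J2
bond 1 |R1
bond 2 |I1
bond 3 |Sf1
bond 4 |I2
bond 5 |J1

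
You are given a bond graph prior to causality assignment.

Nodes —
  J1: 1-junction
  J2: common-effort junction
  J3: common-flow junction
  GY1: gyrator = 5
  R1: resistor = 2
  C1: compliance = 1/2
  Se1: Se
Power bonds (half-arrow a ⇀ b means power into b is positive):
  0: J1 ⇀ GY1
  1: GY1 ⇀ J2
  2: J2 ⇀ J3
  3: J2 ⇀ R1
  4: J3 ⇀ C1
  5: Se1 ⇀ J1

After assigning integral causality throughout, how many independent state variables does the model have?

1  (C1 all integral)

β5 stroke at J1  (source Se1 imposes e)
β0 stroke at GY1  (J1: last free bond brings flow in)
β1 stroke at GY1  (GY1: gyrator matches bond 0)
β4 stroke at J3  (prefer integral on C1)
β2 stroke at J2  (J3: last free bond brings flow in)
β3 stroke at R1  (J2 effort already set via bond 2)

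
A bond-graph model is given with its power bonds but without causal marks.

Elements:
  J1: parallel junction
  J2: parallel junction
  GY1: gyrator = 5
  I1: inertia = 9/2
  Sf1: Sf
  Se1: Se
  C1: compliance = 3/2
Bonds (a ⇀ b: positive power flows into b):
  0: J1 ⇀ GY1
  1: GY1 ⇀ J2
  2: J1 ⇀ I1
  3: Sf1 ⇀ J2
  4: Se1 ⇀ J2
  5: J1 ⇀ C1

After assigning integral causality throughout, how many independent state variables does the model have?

2  (C1, I1 all integral)

#3 stroke→Sf1  (source Sf1 imposes f)
#4 stroke→J2  (source Se1 imposes e)
#1 stroke→GY1  (J2 effort already set via bond 4)
#0 stroke→GY1  (through GY1, causality inverts; strokes same side of GY1)
#2 stroke→I1  (prefer integral on I1)
#5 stroke→J1  (closing 0-jn rule on J1)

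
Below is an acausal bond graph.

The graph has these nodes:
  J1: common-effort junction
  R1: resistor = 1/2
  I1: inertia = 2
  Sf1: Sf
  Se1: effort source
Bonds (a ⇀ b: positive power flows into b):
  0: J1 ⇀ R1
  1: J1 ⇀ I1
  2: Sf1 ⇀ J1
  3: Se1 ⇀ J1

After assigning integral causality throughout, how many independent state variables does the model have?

1  (I1 all integral)

bond 2 stroke at Sf1  (Sf1: flow source, stroke at near end)
bond 3 stroke at J1  (Se1 fixes effort; stroke away)
bond 0 stroke at R1  (0-jn J1 has e-setter on 3)
bond 1 stroke at I1  (J1 effort already set via bond 3)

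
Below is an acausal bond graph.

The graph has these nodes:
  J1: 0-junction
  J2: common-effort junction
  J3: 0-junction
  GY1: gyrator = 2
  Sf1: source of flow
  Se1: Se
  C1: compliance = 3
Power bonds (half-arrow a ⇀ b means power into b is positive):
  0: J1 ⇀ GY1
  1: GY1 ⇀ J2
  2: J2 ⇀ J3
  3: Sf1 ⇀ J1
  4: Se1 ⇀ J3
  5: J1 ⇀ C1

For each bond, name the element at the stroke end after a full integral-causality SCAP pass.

#3 stroke at Sf1  (source Sf1 imposes f)
#4 stroke at J3  (Se1 (Se) sets effort on bond)
#2 stroke at J2  (J3 effort already set via bond 4)
#1 stroke at GY1  (J2: bond 2 brought effort, rest push out)
#0 stroke at GY1  (through GY1, causality inverts; strokes same side of GY1)
#5 stroke at J1  (J1: last free bond brings effort in)

bond 0 →GY1
bond 1 →GY1
bond 2 →J2
bond 3 →Sf1
bond 4 →J3
bond 5 →J1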